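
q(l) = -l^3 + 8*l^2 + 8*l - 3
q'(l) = -3*l^2 + 16*l + 8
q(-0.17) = -4.12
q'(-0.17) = 5.19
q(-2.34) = 34.90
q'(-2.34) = -45.87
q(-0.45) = -4.89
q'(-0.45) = 0.19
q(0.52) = 3.18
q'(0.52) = 15.51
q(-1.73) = 12.28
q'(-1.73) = -28.66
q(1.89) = 33.95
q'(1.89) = 27.52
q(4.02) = 93.48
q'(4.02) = 23.84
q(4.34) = 100.66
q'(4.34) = 20.93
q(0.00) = -3.00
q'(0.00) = 8.00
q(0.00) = -3.00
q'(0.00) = 8.00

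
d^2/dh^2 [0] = 0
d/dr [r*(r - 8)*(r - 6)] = 3*r^2 - 28*r + 48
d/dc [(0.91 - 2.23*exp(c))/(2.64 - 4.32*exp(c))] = -1.956*exp(c)/(4.32*exp(c) - 2.64)^2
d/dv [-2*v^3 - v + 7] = -6*v^2 - 1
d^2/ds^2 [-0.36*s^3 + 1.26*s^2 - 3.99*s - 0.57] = 2.52 - 2.16*s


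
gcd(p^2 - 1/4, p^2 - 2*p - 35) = 1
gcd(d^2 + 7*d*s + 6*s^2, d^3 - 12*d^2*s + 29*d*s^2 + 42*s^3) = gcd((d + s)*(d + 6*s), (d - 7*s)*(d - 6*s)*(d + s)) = d + s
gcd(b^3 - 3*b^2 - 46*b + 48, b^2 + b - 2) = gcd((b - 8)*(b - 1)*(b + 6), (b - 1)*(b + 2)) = b - 1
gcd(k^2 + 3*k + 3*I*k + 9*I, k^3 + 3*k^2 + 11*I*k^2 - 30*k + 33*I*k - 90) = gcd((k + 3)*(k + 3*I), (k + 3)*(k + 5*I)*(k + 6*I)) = k + 3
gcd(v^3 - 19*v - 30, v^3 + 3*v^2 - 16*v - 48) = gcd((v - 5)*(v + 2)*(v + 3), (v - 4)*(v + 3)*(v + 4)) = v + 3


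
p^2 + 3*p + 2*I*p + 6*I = (p + 3)*(p + 2*I)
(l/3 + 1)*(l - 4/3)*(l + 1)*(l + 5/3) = l^4/3 + 13*l^3/9 + 19*l^2/27 - 71*l/27 - 20/9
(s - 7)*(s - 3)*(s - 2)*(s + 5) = s^4 - 7*s^3 - 19*s^2 + 163*s - 210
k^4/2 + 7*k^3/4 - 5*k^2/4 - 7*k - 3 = (k/2 + 1)*(k - 2)*(k + 1/2)*(k + 3)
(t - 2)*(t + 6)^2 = t^3 + 10*t^2 + 12*t - 72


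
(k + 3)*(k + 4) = k^2 + 7*k + 12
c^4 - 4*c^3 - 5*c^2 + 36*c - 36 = (c - 3)*(c - 2)^2*(c + 3)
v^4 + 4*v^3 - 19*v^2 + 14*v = v*(v - 2)*(v - 1)*(v + 7)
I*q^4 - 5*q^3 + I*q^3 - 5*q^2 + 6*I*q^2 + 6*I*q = q*(q - I)*(q + 6*I)*(I*q + I)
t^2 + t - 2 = (t - 1)*(t + 2)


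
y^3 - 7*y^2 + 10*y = y*(y - 5)*(y - 2)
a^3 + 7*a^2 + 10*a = a*(a + 2)*(a + 5)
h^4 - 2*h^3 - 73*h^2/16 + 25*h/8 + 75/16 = (h - 3)*(h - 5/4)*(h + 1)*(h + 5/4)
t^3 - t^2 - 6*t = t*(t - 3)*(t + 2)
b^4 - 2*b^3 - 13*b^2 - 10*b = b*(b - 5)*(b + 1)*(b + 2)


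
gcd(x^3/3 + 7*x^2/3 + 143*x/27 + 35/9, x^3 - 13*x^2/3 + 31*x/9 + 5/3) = 1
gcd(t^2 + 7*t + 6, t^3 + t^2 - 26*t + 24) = t + 6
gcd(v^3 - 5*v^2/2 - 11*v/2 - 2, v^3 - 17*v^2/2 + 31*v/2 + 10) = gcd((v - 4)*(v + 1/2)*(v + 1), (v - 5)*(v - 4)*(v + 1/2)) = v^2 - 7*v/2 - 2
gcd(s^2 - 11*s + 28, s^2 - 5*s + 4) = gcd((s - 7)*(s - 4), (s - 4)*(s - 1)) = s - 4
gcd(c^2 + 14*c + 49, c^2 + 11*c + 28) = c + 7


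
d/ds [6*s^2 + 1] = 12*s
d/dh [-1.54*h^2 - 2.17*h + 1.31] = -3.08*h - 2.17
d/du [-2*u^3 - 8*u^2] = 2*u*(-3*u - 8)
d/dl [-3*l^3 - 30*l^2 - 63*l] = -9*l^2 - 60*l - 63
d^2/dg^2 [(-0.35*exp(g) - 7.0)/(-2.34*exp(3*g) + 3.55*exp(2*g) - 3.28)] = (7.66584*exp(6*g) + 336.24045*exp(5*g) - 635.228125*exp(4*g) + 317.94784*exp(3*g) - 459.0852*exp(2*g) + 326.032*exp(g) + 3.76544)*exp(g)/(12.812904*exp(9*g) - 58.31514*exp(8*g) + 88.46955*exp(7*g) + 9.141029*exp(6*g) - 163.48176*exp(5*g) + 124.0086*exp(4*g) + 75.523968*exp(3*g) - 114.57696*exp(2*g) + 35.287552)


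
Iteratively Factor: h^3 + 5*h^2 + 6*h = (h + 2)*(h^2 + 3*h) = h*(h + 2)*(h + 3)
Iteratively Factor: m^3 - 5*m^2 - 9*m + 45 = (m + 3)*(m^2 - 8*m + 15) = (m - 3)*(m + 3)*(m - 5)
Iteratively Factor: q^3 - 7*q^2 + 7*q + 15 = (q + 1)*(q^2 - 8*q + 15) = (q - 3)*(q + 1)*(q - 5)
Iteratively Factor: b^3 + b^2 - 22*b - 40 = (b - 5)*(b^2 + 6*b + 8) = (b - 5)*(b + 4)*(b + 2)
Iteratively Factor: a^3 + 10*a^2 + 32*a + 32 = (a + 2)*(a^2 + 8*a + 16) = (a + 2)*(a + 4)*(a + 4)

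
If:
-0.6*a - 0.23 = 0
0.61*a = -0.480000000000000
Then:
No Solution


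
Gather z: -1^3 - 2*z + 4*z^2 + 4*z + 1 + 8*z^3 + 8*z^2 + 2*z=8*z^3 + 12*z^2 + 4*z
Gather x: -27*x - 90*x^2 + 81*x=-90*x^2 + 54*x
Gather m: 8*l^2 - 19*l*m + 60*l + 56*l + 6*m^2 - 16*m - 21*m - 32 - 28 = 8*l^2 + 116*l + 6*m^2 + m*(-19*l - 37) - 60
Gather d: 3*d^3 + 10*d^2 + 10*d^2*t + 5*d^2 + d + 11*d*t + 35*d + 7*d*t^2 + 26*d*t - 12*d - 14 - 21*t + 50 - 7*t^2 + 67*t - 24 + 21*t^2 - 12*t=3*d^3 + d^2*(10*t + 15) + d*(7*t^2 + 37*t + 24) + 14*t^2 + 34*t + 12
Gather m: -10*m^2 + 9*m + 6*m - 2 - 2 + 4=-10*m^2 + 15*m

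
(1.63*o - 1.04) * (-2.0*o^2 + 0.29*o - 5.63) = -3.26*o^3 + 2.5527*o^2 - 9.4785*o + 5.8552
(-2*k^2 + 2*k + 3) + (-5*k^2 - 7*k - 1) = -7*k^2 - 5*k + 2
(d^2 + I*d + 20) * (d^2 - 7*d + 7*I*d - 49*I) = d^4 - 7*d^3 + 8*I*d^3 + 13*d^2 - 56*I*d^2 - 91*d + 140*I*d - 980*I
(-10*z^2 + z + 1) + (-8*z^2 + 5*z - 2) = -18*z^2 + 6*z - 1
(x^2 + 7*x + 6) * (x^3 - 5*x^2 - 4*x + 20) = x^5 + 2*x^4 - 33*x^3 - 38*x^2 + 116*x + 120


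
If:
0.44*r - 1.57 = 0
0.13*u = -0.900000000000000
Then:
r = 3.57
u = -6.92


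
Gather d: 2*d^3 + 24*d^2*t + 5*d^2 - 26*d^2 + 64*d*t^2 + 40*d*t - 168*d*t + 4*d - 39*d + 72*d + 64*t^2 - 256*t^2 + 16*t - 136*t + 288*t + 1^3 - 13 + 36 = 2*d^3 + d^2*(24*t - 21) + d*(64*t^2 - 128*t + 37) - 192*t^2 + 168*t + 24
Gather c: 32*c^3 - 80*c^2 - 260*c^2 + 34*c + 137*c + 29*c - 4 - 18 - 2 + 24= 32*c^3 - 340*c^2 + 200*c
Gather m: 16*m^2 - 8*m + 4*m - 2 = 16*m^2 - 4*m - 2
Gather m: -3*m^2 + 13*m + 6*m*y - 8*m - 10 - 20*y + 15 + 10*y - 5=-3*m^2 + m*(6*y + 5) - 10*y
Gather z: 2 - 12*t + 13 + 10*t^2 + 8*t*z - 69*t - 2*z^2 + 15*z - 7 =10*t^2 - 81*t - 2*z^2 + z*(8*t + 15) + 8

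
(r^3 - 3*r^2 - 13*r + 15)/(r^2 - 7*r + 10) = (r^2 + 2*r - 3)/(r - 2)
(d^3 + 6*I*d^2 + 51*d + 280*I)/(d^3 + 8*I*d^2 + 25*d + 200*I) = (d - 7*I)/(d - 5*I)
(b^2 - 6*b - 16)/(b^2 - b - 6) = (b - 8)/(b - 3)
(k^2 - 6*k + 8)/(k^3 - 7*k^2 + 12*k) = (k - 2)/(k*(k - 3))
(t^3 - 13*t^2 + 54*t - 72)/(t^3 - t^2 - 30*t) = (t^2 - 7*t + 12)/(t*(t + 5))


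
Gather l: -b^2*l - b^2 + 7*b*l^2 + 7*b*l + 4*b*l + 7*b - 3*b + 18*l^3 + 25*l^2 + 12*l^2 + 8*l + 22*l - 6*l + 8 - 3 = -b^2 + 4*b + 18*l^3 + l^2*(7*b + 37) + l*(-b^2 + 11*b + 24) + 5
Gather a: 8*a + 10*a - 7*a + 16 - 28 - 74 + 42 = 11*a - 44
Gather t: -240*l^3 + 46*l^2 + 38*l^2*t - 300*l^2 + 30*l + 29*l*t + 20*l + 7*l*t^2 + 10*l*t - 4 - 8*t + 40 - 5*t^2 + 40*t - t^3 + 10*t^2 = -240*l^3 - 254*l^2 + 50*l - t^3 + t^2*(7*l + 5) + t*(38*l^2 + 39*l + 32) + 36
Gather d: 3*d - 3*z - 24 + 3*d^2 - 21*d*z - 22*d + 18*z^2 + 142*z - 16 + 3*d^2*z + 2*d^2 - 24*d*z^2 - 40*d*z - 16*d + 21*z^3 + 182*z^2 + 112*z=d^2*(3*z + 5) + d*(-24*z^2 - 61*z - 35) + 21*z^3 + 200*z^2 + 251*z - 40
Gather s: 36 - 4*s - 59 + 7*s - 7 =3*s - 30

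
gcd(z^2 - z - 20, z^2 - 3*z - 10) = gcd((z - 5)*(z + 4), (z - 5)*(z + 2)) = z - 5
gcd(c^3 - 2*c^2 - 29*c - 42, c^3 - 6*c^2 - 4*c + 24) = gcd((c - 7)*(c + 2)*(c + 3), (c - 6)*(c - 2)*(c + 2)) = c + 2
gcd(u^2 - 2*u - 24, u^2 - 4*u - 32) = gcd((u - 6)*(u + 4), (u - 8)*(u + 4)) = u + 4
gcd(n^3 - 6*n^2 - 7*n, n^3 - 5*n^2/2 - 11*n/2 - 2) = n + 1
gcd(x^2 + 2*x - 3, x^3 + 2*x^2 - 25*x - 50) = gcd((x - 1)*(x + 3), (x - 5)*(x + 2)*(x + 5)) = 1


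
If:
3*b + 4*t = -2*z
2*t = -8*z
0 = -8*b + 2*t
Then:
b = 0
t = 0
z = 0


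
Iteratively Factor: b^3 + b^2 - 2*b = (b - 1)*(b^2 + 2*b) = (b - 1)*(b + 2)*(b)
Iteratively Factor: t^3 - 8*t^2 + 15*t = (t - 3)*(t^2 - 5*t) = t*(t - 3)*(t - 5)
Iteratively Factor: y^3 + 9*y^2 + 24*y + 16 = (y + 4)*(y^2 + 5*y + 4) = (y + 4)^2*(y + 1)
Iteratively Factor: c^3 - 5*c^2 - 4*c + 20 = (c + 2)*(c^2 - 7*c + 10) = (c - 5)*(c + 2)*(c - 2)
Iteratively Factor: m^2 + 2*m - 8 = (m + 4)*(m - 2)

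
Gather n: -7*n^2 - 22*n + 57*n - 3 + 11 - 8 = -7*n^2 + 35*n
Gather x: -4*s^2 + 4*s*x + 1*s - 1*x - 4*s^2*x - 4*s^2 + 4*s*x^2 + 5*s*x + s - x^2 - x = -8*s^2 + 2*s + x^2*(4*s - 1) + x*(-4*s^2 + 9*s - 2)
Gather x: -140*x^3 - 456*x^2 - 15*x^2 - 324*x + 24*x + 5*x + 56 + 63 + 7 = -140*x^3 - 471*x^2 - 295*x + 126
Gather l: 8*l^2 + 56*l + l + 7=8*l^2 + 57*l + 7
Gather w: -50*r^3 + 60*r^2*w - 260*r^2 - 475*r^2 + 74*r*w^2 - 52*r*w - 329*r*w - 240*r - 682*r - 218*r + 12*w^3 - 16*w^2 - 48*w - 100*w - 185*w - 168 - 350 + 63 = -50*r^3 - 735*r^2 - 1140*r + 12*w^3 + w^2*(74*r - 16) + w*(60*r^2 - 381*r - 333) - 455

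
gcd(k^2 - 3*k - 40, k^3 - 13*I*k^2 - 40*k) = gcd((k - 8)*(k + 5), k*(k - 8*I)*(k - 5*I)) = 1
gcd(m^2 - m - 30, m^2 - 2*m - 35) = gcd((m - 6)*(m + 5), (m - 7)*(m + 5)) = m + 5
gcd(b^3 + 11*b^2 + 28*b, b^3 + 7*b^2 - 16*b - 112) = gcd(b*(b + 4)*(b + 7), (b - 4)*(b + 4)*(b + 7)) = b^2 + 11*b + 28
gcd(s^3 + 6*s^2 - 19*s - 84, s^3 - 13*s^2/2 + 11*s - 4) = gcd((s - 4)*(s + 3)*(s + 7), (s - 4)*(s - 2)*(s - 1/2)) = s - 4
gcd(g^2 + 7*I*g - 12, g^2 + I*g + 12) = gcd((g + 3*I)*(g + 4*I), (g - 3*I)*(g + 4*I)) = g + 4*I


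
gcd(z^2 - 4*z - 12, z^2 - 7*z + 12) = 1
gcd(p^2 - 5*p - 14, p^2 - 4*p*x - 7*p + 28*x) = p - 7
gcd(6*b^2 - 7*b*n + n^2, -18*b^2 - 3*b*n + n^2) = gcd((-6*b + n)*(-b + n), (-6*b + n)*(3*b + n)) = 6*b - n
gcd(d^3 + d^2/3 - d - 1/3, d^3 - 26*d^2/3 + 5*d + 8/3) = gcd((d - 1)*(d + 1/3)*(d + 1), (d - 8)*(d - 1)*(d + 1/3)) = d^2 - 2*d/3 - 1/3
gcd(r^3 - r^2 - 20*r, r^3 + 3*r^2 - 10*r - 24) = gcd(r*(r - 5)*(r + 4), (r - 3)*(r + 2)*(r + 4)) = r + 4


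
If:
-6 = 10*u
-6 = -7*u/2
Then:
No Solution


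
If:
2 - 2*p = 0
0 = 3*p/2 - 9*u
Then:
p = 1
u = 1/6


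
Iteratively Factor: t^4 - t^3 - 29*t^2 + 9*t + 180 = (t + 4)*(t^3 - 5*t^2 - 9*t + 45) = (t - 5)*(t + 4)*(t^2 - 9) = (t - 5)*(t + 3)*(t + 4)*(t - 3)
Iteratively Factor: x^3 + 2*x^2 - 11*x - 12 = (x + 1)*(x^2 + x - 12) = (x + 1)*(x + 4)*(x - 3)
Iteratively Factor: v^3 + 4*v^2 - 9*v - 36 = (v + 3)*(v^2 + v - 12) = (v - 3)*(v + 3)*(v + 4)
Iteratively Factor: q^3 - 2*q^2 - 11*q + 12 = (q - 1)*(q^2 - q - 12) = (q - 1)*(q + 3)*(q - 4)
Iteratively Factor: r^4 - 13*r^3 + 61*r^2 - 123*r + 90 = (r - 5)*(r^3 - 8*r^2 + 21*r - 18) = (r - 5)*(r - 3)*(r^2 - 5*r + 6) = (r - 5)*(r - 3)^2*(r - 2)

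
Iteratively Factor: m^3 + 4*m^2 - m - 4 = (m - 1)*(m^2 + 5*m + 4) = (m - 1)*(m + 1)*(m + 4)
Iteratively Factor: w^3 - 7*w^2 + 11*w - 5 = (w - 1)*(w^2 - 6*w + 5) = (w - 1)^2*(w - 5)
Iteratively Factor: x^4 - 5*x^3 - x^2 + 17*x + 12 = (x + 1)*(x^3 - 6*x^2 + 5*x + 12) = (x - 4)*(x + 1)*(x^2 - 2*x - 3) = (x - 4)*(x + 1)^2*(x - 3)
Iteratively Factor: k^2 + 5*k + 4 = (k + 4)*(k + 1)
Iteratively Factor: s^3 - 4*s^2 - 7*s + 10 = (s - 5)*(s^2 + s - 2) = (s - 5)*(s - 1)*(s + 2)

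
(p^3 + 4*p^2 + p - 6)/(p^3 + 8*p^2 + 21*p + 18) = (p - 1)/(p + 3)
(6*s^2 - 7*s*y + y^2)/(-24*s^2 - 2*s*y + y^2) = (-s + y)/(4*s + y)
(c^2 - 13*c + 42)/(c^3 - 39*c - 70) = (c - 6)/(c^2 + 7*c + 10)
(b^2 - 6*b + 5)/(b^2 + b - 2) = (b - 5)/(b + 2)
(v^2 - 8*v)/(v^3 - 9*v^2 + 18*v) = (v - 8)/(v^2 - 9*v + 18)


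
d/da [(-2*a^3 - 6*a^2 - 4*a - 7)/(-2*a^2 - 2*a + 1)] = 2*(2*a^4 + 4*a^3 - a^2 - 20*a - 9)/(4*a^4 + 8*a^3 - 4*a + 1)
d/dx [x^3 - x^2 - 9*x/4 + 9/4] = 3*x^2 - 2*x - 9/4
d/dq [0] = 0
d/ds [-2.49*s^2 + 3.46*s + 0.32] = 3.46 - 4.98*s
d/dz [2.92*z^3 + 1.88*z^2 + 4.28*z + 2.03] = 8.76*z^2 + 3.76*z + 4.28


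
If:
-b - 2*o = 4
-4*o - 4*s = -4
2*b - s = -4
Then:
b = -2/3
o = -5/3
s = 8/3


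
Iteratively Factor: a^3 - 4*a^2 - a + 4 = (a - 1)*(a^2 - 3*a - 4) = (a - 4)*(a - 1)*(a + 1)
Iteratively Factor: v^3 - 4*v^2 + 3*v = (v - 3)*(v^2 - v) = v*(v - 3)*(v - 1)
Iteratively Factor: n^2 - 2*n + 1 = (n - 1)*(n - 1)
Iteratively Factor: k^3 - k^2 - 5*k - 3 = (k + 1)*(k^2 - 2*k - 3) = (k + 1)^2*(k - 3)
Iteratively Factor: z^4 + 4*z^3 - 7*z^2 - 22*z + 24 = (z + 4)*(z^3 - 7*z + 6) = (z - 2)*(z + 4)*(z^2 + 2*z - 3) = (z - 2)*(z + 3)*(z + 4)*(z - 1)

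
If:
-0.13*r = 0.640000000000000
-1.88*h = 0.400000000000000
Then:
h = -0.21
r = -4.92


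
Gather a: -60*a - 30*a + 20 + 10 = 30 - 90*a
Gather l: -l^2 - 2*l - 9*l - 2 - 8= -l^2 - 11*l - 10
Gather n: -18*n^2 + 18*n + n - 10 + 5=-18*n^2 + 19*n - 5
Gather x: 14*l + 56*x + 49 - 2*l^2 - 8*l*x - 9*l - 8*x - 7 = -2*l^2 + 5*l + x*(48 - 8*l) + 42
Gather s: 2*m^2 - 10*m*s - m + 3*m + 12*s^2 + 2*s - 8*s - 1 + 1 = 2*m^2 + 2*m + 12*s^2 + s*(-10*m - 6)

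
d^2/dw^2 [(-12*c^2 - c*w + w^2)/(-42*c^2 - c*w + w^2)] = c^2*(2580*c^2 - 180*c*w + 180*w^2)/(-74088*c^6 - 5292*c^5*w + 5166*c^4*w^2 + 251*c^3*w^3 - 123*c^2*w^4 - 3*c*w^5 + w^6)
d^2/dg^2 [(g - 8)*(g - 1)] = 2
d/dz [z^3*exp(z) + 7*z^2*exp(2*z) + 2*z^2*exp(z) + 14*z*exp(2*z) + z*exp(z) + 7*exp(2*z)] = (z^3 + 14*z^2*exp(z) + 5*z^2 + 42*z*exp(z) + 5*z + 28*exp(z) + 1)*exp(z)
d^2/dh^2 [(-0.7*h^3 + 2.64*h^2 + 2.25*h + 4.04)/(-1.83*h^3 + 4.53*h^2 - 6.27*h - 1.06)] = (-6.07633200000004*h^6 - 93.4013699999999*h^5 + 115.014402*h^4 + 478.635756*h^3 - 771.330672*h^2 + 675.406716*h - 332.471484)/(6.128487*h^9 - 45.511551*h^8 + 175.65255*h^7 - 394.176213*h^6 + 549.102186*h^5 - 396.030573*h^4 + 72.0167309999999*h^3 + 109.745298*h^2 + 21.134916*h + 1.191016)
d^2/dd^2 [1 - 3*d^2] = -6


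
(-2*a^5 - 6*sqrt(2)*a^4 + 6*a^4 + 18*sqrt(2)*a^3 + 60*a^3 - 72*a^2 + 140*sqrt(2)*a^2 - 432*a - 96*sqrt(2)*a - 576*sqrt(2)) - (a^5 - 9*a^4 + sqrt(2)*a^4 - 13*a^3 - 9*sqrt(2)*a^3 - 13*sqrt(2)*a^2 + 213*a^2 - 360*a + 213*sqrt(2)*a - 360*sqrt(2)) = -3*a^5 - 7*sqrt(2)*a^4 + 15*a^4 + 27*sqrt(2)*a^3 + 73*a^3 - 285*a^2 + 153*sqrt(2)*a^2 - 309*sqrt(2)*a - 72*a - 216*sqrt(2)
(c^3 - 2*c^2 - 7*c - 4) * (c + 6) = c^4 + 4*c^3 - 19*c^2 - 46*c - 24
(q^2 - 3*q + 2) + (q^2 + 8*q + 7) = 2*q^2 + 5*q + 9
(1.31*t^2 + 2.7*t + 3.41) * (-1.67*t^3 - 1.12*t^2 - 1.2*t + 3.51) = -2.1877*t^5 - 5.9762*t^4 - 10.2907*t^3 - 2.4611*t^2 + 5.385*t + 11.9691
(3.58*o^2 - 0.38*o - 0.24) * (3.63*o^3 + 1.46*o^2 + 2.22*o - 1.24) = 12.9954*o^5 + 3.8474*o^4 + 6.5216*o^3 - 5.6332*o^2 - 0.0616*o + 0.2976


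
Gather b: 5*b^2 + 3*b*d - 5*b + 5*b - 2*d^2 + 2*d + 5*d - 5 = 5*b^2 + 3*b*d - 2*d^2 + 7*d - 5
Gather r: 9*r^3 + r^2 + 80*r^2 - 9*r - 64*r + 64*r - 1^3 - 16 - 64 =9*r^3 + 81*r^2 - 9*r - 81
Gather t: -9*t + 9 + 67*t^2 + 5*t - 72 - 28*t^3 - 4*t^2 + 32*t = -28*t^3 + 63*t^2 + 28*t - 63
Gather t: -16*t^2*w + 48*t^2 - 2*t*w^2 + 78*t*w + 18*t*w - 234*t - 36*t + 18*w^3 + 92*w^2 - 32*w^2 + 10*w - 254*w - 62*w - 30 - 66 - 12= t^2*(48 - 16*w) + t*(-2*w^2 + 96*w - 270) + 18*w^3 + 60*w^2 - 306*w - 108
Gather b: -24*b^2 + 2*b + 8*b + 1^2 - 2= -24*b^2 + 10*b - 1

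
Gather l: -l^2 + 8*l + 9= -l^2 + 8*l + 9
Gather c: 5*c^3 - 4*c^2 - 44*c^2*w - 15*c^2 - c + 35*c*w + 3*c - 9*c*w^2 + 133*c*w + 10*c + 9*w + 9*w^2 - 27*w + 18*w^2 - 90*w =5*c^3 + c^2*(-44*w - 19) + c*(-9*w^2 + 168*w + 12) + 27*w^2 - 108*w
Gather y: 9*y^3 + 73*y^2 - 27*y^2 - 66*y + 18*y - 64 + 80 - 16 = 9*y^3 + 46*y^2 - 48*y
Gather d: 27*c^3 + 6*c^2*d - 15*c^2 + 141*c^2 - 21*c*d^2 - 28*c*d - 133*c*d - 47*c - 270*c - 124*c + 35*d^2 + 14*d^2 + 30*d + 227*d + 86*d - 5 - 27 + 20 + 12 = 27*c^3 + 126*c^2 - 441*c + d^2*(49 - 21*c) + d*(6*c^2 - 161*c + 343)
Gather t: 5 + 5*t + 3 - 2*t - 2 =3*t + 6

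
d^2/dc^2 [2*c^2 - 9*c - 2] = 4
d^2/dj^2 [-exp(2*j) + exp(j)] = (1 - 4*exp(j))*exp(j)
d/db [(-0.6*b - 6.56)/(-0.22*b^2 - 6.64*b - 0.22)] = (0.132*b^2 + 3.984*b - (0.44*b + 6.64)*(0.6*b + 6.56) + 0.132)/(0.22*b^2 + 6.64*b + 0.22)^2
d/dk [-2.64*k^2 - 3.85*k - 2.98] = -5.28*k - 3.85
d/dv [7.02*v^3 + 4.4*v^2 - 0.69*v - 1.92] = 21.06*v^2 + 8.8*v - 0.69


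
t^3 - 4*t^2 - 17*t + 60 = (t - 5)*(t - 3)*(t + 4)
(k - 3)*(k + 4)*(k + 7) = k^3 + 8*k^2 - 5*k - 84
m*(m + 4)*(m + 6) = m^3 + 10*m^2 + 24*m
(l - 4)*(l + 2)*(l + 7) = l^3 + 5*l^2 - 22*l - 56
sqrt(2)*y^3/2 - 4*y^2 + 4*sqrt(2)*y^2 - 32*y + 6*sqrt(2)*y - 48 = (y + 6)*(y - 4*sqrt(2))*(sqrt(2)*y/2 + sqrt(2))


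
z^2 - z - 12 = (z - 4)*(z + 3)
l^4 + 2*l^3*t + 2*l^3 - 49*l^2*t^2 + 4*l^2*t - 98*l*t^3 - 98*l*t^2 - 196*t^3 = (l + 2)*(l - 7*t)*(l + 2*t)*(l + 7*t)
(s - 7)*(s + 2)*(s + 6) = s^3 + s^2 - 44*s - 84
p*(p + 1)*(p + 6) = p^3 + 7*p^2 + 6*p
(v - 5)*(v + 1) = v^2 - 4*v - 5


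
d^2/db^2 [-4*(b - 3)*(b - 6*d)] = -8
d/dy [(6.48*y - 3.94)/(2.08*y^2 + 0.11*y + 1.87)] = (-13.4784*y^2 + 16.3904*y + 12.551)/(4.3264*y^4 + 0.4576*y^3 + 7.7913*y^2 + 0.4114*y + 3.4969)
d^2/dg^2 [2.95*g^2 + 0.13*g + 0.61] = 5.90000000000000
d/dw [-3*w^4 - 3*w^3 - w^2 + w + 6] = -12*w^3 - 9*w^2 - 2*w + 1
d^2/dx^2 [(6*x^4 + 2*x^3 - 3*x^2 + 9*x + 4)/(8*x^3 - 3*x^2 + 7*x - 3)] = 2*(-426*x^6 + 1446*x^5 + 2724*x^4 - 2686*x^3 + 2355*x^2 - 153*x + 322)/(512*x^9 - 576*x^8 + 1560*x^7 - 1611*x^6 + 1797*x^5 - 1530*x^4 + 937*x^3 - 522*x^2 + 189*x - 27)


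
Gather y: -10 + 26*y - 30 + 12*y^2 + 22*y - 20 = 12*y^2 + 48*y - 60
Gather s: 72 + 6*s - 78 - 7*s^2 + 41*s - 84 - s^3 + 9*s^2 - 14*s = -s^3 + 2*s^2 + 33*s - 90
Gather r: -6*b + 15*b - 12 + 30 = 9*b + 18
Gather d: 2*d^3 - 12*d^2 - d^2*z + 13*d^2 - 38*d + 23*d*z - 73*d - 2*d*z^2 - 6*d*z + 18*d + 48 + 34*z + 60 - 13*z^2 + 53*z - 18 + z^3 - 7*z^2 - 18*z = 2*d^3 + d^2*(1 - z) + d*(-2*z^2 + 17*z - 93) + z^3 - 20*z^2 + 69*z + 90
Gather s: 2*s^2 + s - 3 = 2*s^2 + s - 3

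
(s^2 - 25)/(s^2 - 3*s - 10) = (s + 5)/(s + 2)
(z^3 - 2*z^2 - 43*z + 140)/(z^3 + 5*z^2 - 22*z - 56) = (z - 5)/(z + 2)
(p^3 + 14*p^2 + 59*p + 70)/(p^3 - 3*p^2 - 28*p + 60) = (p^2 + 9*p + 14)/(p^2 - 8*p + 12)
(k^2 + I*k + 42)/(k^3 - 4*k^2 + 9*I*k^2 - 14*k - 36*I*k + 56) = (k - 6*I)/(k^2 + 2*k*(-2 + I) - 8*I)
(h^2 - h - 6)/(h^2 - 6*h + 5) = (h^2 - h - 6)/(h^2 - 6*h + 5)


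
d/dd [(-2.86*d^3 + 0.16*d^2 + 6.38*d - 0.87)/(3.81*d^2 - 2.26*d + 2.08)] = (-10.8966*d^4 + 12.9272*d^3 - 42.5158*d^2 + 7.295*d + 11.3042)/(14.5161*d^4 - 17.2212*d^3 + 20.9572*d^2 - 9.4016*d + 4.3264)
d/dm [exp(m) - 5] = exp(m)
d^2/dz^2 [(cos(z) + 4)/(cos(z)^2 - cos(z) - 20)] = (sin(z)^2 - 5*cos(z) + 1)/(cos(z) - 5)^3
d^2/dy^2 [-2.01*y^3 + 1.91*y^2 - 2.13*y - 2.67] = 3.82 - 12.06*y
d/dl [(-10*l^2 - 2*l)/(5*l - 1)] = 2*(-25*l^2 + 10*l + 1)/(25*l^2 - 10*l + 1)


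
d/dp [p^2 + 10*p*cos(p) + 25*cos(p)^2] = -10*p*sin(p) + 2*p - 25*sin(2*p) + 10*cos(p)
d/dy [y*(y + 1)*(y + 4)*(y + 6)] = 4*y^3 + 33*y^2 + 68*y + 24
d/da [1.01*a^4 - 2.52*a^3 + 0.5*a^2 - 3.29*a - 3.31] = 4.04*a^3 - 7.56*a^2 + 1.0*a - 3.29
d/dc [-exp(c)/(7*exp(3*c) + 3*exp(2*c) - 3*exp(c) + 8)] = (14*exp(3*c) + 3*exp(2*c) - 8)*exp(c)/(49*exp(6*c) + 42*exp(5*c) - 33*exp(4*c) + 94*exp(3*c) + 57*exp(2*c) - 48*exp(c) + 64)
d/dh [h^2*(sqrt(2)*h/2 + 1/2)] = h*(3*sqrt(2)*h + 2)/2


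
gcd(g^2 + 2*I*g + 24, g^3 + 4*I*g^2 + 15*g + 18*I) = g + 6*I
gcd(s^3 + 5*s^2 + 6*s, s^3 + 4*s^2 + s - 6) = s^2 + 5*s + 6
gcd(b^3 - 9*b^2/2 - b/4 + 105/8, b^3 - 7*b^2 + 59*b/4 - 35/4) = b^2 - 6*b + 35/4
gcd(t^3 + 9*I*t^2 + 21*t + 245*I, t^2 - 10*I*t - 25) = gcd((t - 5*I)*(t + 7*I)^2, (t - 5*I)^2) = t - 5*I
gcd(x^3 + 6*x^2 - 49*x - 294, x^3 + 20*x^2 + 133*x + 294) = x^2 + 13*x + 42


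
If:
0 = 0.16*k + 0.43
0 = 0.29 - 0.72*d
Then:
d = 0.40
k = -2.69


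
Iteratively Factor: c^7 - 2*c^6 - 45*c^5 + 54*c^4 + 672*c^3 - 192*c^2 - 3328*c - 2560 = (c - 4)*(c^6 + 2*c^5 - 37*c^4 - 94*c^3 + 296*c^2 + 992*c + 640) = (c - 4)*(c + 1)*(c^5 + c^4 - 38*c^3 - 56*c^2 + 352*c + 640) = (c - 4)*(c + 1)*(c + 4)*(c^4 - 3*c^3 - 26*c^2 + 48*c + 160) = (c - 4)*(c + 1)*(c + 4)^2*(c^3 - 7*c^2 + 2*c + 40) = (c - 4)^2*(c + 1)*(c + 4)^2*(c^2 - 3*c - 10) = (c - 5)*(c - 4)^2*(c + 1)*(c + 4)^2*(c + 2)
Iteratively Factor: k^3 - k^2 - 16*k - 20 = (k + 2)*(k^2 - 3*k - 10) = (k - 5)*(k + 2)*(k + 2)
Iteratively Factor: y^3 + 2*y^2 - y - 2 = (y + 1)*(y^2 + y - 2) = (y - 1)*(y + 1)*(y + 2)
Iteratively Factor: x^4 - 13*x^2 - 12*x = (x - 4)*(x^3 + 4*x^2 + 3*x) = x*(x - 4)*(x^2 + 4*x + 3) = x*(x - 4)*(x + 1)*(x + 3)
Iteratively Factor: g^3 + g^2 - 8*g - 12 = (g + 2)*(g^2 - g - 6) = (g - 3)*(g + 2)*(g + 2)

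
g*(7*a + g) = 7*a*g + g^2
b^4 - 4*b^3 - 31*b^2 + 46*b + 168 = (b - 7)*(b - 3)*(b + 2)*(b + 4)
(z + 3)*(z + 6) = z^2 + 9*z + 18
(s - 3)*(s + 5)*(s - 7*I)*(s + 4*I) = s^4 + 2*s^3 - 3*I*s^3 + 13*s^2 - 6*I*s^2 + 56*s + 45*I*s - 420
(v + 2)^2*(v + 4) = v^3 + 8*v^2 + 20*v + 16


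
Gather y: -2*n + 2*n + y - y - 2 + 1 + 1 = 0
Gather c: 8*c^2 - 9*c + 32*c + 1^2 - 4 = 8*c^2 + 23*c - 3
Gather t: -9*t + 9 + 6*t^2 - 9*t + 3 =6*t^2 - 18*t + 12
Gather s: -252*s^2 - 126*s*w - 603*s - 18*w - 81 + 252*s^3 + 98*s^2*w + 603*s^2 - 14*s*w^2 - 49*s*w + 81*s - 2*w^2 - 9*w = 252*s^3 + s^2*(98*w + 351) + s*(-14*w^2 - 175*w - 522) - 2*w^2 - 27*w - 81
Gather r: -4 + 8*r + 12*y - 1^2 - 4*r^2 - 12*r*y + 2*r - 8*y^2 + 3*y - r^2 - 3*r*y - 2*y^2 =-5*r^2 + r*(10 - 15*y) - 10*y^2 + 15*y - 5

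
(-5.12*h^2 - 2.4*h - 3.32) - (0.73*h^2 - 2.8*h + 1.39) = -5.85*h^2 + 0.4*h - 4.71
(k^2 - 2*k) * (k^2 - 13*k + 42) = k^4 - 15*k^3 + 68*k^2 - 84*k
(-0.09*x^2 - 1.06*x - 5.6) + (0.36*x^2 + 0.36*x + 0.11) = 0.27*x^2 - 0.7*x - 5.49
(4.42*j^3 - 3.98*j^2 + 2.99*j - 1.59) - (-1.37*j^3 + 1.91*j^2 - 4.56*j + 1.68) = 5.79*j^3 - 5.89*j^2 + 7.55*j - 3.27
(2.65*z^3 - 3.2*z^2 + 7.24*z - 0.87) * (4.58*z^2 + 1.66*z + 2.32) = 12.137*z^5 - 10.257*z^4 + 33.9952*z^3 + 0.6098*z^2 + 15.3526*z - 2.0184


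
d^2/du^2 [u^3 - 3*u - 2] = 6*u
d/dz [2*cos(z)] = -2*sin(z)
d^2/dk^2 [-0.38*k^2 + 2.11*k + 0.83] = -0.760000000000000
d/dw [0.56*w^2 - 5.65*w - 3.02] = 1.12*w - 5.65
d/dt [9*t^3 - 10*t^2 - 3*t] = 27*t^2 - 20*t - 3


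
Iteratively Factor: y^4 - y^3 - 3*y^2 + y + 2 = (y + 1)*(y^3 - 2*y^2 - y + 2) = (y - 2)*(y + 1)*(y^2 - 1) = (y - 2)*(y + 1)^2*(y - 1)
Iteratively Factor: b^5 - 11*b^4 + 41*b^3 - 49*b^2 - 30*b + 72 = (b - 3)*(b^4 - 8*b^3 + 17*b^2 + 2*b - 24) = (b - 3)^2*(b^3 - 5*b^2 + 2*b + 8) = (b - 4)*(b - 3)^2*(b^2 - b - 2) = (b - 4)*(b - 3)^2*(b - 2)*(b + 1)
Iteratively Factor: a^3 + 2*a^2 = (a)*(a^2 + 2*a) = a^2*(a + 2)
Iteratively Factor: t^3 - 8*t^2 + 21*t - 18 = (t - 2)*(t^2 - 6*t + 9) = (t - 3)*(t - 2)*(t - 3)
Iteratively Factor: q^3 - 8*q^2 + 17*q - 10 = (q - 1)*(q^2 - 7*q + 10) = (q - 5)*(q - 1)*(q - 2)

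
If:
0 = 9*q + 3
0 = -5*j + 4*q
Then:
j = -4/15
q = -1/3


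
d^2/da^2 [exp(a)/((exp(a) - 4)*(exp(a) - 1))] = (exp(4*a) + 5*exp(3*a) - 24*exp(2*a) + 20*exp(a) + 16)*exp(a)/(exp(6*a) - 15*exp(5*a) + 87*exp(4*a) - 245*exp(3*a) + 348*exp(2*a) - 240*exp(a) + 64)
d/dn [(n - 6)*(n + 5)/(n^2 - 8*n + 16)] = (64 - 7*n)/(n^3 - 12*n^2 + 48*n - 64)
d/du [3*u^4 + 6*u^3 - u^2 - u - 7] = 12*u^3 + 18*u^2 - 2*u - 1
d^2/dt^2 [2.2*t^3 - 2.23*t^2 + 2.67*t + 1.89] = 13.2*t - 4.46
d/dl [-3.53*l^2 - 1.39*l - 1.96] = -7.06*l - 1.39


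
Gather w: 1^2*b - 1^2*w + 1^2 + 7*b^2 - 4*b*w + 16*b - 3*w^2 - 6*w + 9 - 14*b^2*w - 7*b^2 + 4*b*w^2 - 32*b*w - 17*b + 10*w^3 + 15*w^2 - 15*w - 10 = 10*w^3 + w^2*(4*b + 12) + w*(-14*b^2 - 36*b - 22)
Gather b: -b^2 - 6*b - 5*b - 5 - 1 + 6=-b^2 - 11*b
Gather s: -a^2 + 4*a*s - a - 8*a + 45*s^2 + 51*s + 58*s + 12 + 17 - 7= -a^2 - 9*a + 45*s^2 + s*(4*a + 109) + 22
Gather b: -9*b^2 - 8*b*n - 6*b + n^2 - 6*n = -9*b^2 + b*(-8*n - 6) + n^2 - 6*n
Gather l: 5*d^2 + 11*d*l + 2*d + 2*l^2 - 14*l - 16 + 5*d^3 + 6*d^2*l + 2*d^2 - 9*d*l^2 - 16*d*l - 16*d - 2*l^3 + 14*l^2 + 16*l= 5*d^3 + 7*d^2 - 14*d - 2*l^3 + l^2*(16 - 9*d) + l*(6*d^2 - 5*d + 2) - 16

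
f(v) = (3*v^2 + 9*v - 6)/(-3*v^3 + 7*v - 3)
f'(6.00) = 0.06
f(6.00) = -0.26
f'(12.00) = 0.01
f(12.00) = -0.10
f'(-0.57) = 0.13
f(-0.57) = 1.58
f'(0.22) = 4.51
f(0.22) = 2.60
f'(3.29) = 0.34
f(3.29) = -0.65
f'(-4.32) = -0.04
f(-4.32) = 0.05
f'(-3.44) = -0.14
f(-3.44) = -0.02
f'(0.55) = 40.01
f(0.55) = -0.41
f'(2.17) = 1.68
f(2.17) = -1.50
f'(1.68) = 7.35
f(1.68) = -3.22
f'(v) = (6*v + 9)/(-3*v^3 + 7*v - 3) + (9*v^2 - 7)*(3*v^2 + 9*v - 6)/(-3*v^3 + 7*v - 3)^2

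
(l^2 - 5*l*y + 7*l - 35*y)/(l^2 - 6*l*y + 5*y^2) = (-l - 7)/(-l + y)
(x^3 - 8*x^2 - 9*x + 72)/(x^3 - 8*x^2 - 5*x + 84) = (x^2 - 11*x + 24)/(x^2 - 11*x + 28)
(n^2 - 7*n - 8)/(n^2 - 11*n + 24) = (n + 1)/(n - 3)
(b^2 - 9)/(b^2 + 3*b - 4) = (b^2 - 9)/(b^2 + 3*b - 4)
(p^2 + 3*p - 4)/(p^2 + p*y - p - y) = (p + 4)/(p + y)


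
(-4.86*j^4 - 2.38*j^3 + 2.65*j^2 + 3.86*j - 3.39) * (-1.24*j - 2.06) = 6.0264*j^5 + 12.9628*j^4 + 1.6168*j^3 - 10.2454*j^2 - 3.748*j + 6.9834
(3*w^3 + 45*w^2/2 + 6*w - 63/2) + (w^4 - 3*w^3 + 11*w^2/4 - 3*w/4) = w^4 + 101*w^2/4 + 21*w/4 - 63/2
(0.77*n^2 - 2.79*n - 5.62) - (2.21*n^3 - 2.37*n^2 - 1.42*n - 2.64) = -2.21*n^3 + 3.14*n^2 - 1.37*n - 2.98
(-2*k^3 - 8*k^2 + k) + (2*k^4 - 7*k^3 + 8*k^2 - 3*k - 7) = 2*k^4 - 9*k^3 - 2*k - 7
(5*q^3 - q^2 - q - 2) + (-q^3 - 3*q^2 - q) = 4*q^3 - 4*q^2 - 2*q - 2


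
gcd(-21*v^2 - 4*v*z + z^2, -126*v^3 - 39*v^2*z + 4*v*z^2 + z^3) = 3*v + z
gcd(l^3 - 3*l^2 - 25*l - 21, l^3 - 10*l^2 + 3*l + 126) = l^2 - 4*l - 21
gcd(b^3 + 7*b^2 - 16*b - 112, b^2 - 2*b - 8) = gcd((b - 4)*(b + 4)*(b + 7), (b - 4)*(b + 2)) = b - 4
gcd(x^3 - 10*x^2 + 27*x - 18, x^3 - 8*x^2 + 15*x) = x - 3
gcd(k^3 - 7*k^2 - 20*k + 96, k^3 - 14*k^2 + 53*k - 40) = k - 8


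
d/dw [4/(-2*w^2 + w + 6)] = 4*(4*w - 1)/(-2*w^2 + w + 6)^2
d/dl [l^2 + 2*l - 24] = 2*l + 2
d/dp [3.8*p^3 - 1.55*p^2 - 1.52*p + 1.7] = 11.4*p^2 - 3.1*p - 1.52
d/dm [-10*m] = -10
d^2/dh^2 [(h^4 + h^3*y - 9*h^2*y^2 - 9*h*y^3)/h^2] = 2 - 18*y^3/h^3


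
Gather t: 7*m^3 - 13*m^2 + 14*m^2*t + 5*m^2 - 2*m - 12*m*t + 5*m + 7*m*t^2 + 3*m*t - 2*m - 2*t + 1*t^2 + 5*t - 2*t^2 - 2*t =7*m^3 - 8*m^2 + m + t^2*(7*m - 1) + t*(14*m^2 - 9*m + 1)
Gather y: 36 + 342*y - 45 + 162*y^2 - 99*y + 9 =162*y^2 + 243*y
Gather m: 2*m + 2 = 2*m + 2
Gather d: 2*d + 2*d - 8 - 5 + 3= 4*d - 10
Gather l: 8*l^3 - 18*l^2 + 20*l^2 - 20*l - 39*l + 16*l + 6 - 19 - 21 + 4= 8*l^3 + 2*l^2 - 43*l - 30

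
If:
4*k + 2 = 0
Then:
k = -1/2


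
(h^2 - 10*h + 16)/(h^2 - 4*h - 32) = (h - 2)/(h + 4)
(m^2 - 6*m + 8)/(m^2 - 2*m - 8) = (m - 2)/(m + 2)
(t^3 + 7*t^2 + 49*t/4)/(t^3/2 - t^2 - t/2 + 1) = t*(4*t^2 + 28*t + 49)/(2*(t^3 - 2*t^2 - t + 2))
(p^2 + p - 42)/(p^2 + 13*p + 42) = (p - 6)/(p + 6)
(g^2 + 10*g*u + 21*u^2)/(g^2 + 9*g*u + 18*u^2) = (g + 7*u)/(g + 6*u)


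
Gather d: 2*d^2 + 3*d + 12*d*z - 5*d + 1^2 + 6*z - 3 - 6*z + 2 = 2*d^2 + d*(12*z - 2)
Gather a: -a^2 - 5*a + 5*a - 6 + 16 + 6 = 16 - a^2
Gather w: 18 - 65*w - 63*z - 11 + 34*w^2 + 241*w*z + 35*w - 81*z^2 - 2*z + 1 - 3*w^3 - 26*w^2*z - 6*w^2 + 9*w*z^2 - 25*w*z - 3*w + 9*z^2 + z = -3*w^3 + w^2*(28 - 26*z) + w*(9*z^2 + 216*z - 33) - 72*z^2 - 64*z + 8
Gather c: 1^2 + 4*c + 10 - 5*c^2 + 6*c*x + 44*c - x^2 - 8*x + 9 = -5*c^2 + c*(6*x + 48) - x^2 - 8*x + 20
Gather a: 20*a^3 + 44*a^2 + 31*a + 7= 20*a^3 + 44*a^2 + 31*a + 7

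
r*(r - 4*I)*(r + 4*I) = r^3 + 16*r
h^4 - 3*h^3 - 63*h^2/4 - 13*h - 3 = (h - 6)*(h + 1/2)^2*(h + 2)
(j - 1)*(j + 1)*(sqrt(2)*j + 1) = sqrt(2)*j^3 + j^2 - sqrt(2)*j - 1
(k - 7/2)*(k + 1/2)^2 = k^3 - 5*k^2/2 - 13*k/4 - 7/8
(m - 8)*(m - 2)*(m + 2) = m^3 - 8*m^2 - 4*m + 32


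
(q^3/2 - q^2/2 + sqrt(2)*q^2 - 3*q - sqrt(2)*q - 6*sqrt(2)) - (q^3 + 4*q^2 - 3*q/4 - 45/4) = -q^3/2 - 9*q^2/2 + sqrt(2)*q^2 - 9*q/4 - sqrt(2)*q - 6*sqrt(2) + 45/4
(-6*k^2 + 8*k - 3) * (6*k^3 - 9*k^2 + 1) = -36*k^5 + 102*k^4 - 90*k^3 + 21*k^2 + 8*k - 3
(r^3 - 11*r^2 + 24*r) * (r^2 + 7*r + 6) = r^5 - 4*r^4 - 47*r^3 + 102*r^2 + 144*r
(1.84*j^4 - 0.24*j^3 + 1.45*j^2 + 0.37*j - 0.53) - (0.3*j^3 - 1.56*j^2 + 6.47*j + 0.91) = 1.84*j^4 - 0.54*j^3 + 3.01*j^2 - 6.1*j - 1.44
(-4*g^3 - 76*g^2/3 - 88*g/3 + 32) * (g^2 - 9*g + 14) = -4*g^5 + 32*g^4/3 + 428*g^3/3 - 176*g^2/3 - 2096*g/3 + 448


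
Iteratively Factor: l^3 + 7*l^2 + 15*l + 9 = (l + 1)*(l^2 + 6*l + 9) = (l + 1)*(l + 3)*(l + 3)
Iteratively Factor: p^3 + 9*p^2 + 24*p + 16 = (p + 4)*(p^2 + 5*p + 4) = (p + 1)*(p + 4)*(p + 4)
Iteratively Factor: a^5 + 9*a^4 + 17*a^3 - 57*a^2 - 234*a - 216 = (a + 3)*(a^4 + 6*a^3 - a^2 - 54*a - 72) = (a - 3)*(a + 3)*(a^3 + 9*a^2 + 26*a + 24) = (a - 3)*(a + 3)*(a + 4)*(a^2 + 5*a + 6) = (a - 3)*(a + 2)*(a + 3)*(a + 4)*(a + 3)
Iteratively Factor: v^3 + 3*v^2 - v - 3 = (v - 1)*(v^2 + 4*v + 3) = (v - 1)*(v + 3)*(v + 1)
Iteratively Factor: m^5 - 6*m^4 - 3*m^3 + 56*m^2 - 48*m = (m - 1)*(m^4 - 5*m^3 - 8*m^2 + 48*m) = (m - 1)*(m + 3)*(m^3 - 8*m^2 + 16*m) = (m - 4)*(m - 1)*(m + 3)*(m^2 - 4*m) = m*(m - 4)*(m - 1)*(m + 3)*(m - 4)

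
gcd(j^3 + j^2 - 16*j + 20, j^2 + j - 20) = j + 5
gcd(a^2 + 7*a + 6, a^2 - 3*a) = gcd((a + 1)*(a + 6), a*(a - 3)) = 1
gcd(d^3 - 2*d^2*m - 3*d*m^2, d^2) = d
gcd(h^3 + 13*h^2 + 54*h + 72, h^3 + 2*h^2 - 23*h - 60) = h^2 + 7*h + 12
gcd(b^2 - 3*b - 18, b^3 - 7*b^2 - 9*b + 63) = b + 3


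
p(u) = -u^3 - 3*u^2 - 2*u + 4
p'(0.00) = -2.00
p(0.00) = 4.00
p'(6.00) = -146.00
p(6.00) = -332.00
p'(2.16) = -28.96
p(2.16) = -24.39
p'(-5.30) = -54.47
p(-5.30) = 79.21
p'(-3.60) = -19.28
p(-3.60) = 18.98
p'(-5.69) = -64.99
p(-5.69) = 102.47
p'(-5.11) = -49.68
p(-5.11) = 69.32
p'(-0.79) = 0.87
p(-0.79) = 4.20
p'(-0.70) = 0.73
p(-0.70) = 4.27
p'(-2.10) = -2.63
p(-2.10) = 4.23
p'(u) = -3*u^2 - 6*u - 2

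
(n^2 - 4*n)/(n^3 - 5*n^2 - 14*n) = (4 - n)/(-n^2 + 5*n + 14)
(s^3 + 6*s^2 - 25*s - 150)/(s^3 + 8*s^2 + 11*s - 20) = (s^2 + s - 30)/(s^2 + 3*s - 4)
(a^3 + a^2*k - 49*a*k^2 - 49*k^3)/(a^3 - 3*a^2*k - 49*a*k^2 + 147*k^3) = (a + k)/(a - 3*k)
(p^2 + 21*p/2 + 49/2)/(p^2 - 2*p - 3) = (2*p^2 + 21*p + 49)/(2*(p^2 - 2*p - 3))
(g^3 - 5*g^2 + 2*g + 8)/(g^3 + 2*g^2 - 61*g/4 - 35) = 4*(g^2 - g - 2)/(4*g^2 + 24*g + 35)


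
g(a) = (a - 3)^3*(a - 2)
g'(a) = (a - 3)^3 + 3*(a - 3)^2*(a - 2)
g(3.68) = 0.53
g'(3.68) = 2.64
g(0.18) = 40.81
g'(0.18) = -65.85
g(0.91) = 9.95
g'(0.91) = -23.41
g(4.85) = 18.05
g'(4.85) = 35.59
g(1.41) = 2.37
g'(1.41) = -8.49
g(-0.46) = 101.90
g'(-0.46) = -129.77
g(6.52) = 197.14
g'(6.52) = 211.63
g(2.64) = -0.03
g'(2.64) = 0.20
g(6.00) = 108.00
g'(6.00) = 135.00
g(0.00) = 54.00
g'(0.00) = -81.00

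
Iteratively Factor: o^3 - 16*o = (o)*(o^2 - 16) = o*(o + 4)*(o - 4)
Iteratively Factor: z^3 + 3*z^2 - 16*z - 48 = (z + 3)*(z^2 - 16) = (z - 4)*(z + 3)*(z + 4)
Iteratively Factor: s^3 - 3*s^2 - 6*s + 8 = (s - 4)*(s^2 + s - 2) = (s - 4)*(s - 1)*(s + 2)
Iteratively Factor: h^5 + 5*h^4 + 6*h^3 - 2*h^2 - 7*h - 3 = (h - 1)*(h^4 + 6*h^3 + 12*h^2 + 10*h + 3) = (h - 1)*(h + 3)*(h^3 + 3*h^2 + 3*h + 1) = (h - 1)*(h + 1)*(h + 3)*(h^2 + 2*h + 1) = (h - 1)*(h + 1)^2*(h + 3)*(h + 1)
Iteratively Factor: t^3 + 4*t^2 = (t)*(t^2 + 4*t) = t*(t + 4)*(t)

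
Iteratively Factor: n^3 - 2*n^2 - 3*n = (n + 1)*(n^2 - 3*n) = n*(n + 1)*(n - 3)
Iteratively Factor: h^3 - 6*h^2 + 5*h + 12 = (h - 4)*(h^2 - 2*h - 3) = (h - 4)*(h + 1)*(h - 3)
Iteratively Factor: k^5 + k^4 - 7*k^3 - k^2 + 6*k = (k)*(k^4 + k^3 - 7*k^2 - k + 6) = k*(k - 2)*(k^3 + 3*k^2 - k - 3) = k*(k - 2)*(k - 1)*(k^2 + 4*k + 3) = k*(k - 2)*(k - 1)*(k + 1)*(k + 3)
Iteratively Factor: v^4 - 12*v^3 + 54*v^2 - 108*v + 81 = (v - 3)*(v^3 - 9*v^2 + 27*v - 27) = (v - 3)^2*(v^2 - 6*v + 9) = (v - 3)^3*(v - 3)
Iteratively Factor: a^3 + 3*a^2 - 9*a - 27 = (a + 3)*(a^2 - 9) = (a + 3)^2*(a - 3)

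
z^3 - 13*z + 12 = (z - 3)*(z - 1)*(z + 4)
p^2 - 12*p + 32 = (p - 8)*(p - 4)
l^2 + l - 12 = (l - 3)*(l + 4)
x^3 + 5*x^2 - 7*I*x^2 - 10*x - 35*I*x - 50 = (x + 5)*(x - 5*I)*(x - 2*I)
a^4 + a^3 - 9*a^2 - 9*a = a*(a - 3)*(a + 1)*(a + 3)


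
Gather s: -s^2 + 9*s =-s^2 + 9*s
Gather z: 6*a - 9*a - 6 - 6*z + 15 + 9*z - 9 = -3*a + 3*z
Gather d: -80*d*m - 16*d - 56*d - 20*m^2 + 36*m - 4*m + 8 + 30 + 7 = d*(-80*m - 72) - 20*m^2 + 32*m + 45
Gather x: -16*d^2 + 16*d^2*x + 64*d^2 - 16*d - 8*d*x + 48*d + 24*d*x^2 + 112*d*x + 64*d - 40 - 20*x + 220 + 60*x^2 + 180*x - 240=48*d^2 + 96*d + x^2*(24*d + 60) + x*(16*d^2 + 104*d + 160) - 60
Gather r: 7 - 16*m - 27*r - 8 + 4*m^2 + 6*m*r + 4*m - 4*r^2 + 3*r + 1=4*m^2 - 12*m - 4*r^2 + r*(6*m - 24)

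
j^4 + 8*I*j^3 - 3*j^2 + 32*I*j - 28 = (j - 2*I)*(j + I)*(j + 2*I)*(j + 7*I)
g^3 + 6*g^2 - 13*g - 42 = (g - 3)*(g + 2)*(g + 7)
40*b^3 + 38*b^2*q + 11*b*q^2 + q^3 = (2*b + q)*(4*b + q)*(5*b + q)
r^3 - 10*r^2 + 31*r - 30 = (r - 5)*(r - 3)*(r - 2)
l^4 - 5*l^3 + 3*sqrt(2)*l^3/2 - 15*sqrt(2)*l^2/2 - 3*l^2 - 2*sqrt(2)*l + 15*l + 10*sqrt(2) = (l - 5)*(l - sqrt(2))*(l + sqrt(2)/2)*(l + 2*sqrt(2))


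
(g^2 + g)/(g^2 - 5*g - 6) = g/(g - 6)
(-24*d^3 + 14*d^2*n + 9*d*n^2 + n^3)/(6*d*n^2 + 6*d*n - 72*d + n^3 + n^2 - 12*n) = (-4*d^2 + 3*d*n + n^2)/(n^2 + n - 12)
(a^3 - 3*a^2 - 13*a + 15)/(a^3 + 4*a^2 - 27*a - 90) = (a - 1)/(a + 6)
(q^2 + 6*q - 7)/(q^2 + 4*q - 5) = (q + 7)/(q + 5)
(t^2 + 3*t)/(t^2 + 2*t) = (t + 3)/(t + 2)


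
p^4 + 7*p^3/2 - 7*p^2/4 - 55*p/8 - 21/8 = (p - 3/2)*(p + 1/2)*(p + 1)*(p + 7/2)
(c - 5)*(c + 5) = c^2 - 25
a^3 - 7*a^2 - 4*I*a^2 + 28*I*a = a*(a - 7)*(a - 4*I)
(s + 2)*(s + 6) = s^2 + 8*s + 12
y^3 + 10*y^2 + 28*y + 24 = (y + 2)^2*(y + 6)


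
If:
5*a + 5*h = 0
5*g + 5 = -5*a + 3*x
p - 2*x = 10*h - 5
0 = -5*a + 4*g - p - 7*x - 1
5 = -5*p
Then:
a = -33/80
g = -5/8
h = 33/80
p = -1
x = -1/16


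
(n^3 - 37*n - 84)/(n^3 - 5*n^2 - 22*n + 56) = (n + 3)/(n - 2)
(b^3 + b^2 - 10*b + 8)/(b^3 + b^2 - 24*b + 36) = (b^2 + 3*b - 4)/(b^2 + 3*b - 18)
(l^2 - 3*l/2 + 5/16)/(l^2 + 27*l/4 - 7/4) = (l - 5/4)/(l + 7)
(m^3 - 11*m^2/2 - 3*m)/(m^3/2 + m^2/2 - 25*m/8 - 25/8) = 4*m*(2*m^2 - 11*m - 6)/(4*m^3 + 4*m^2 - 25*m - 25)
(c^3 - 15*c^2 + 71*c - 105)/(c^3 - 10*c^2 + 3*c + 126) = (c^2 - 8*c + 15)/(c^2 - 3*c - 18)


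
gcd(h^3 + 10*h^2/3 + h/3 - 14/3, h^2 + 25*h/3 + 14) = h + 7/3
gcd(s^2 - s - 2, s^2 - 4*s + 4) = s - 2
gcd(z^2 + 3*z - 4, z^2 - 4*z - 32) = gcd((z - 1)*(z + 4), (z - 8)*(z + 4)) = z + 4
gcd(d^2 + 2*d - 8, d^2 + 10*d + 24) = d + 4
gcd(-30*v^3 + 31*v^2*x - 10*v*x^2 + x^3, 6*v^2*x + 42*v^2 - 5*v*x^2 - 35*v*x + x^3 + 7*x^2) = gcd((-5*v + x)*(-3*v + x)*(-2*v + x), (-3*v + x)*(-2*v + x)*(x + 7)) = 6*v^2 - 5*v*x + x^2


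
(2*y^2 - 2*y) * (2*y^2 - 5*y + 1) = 4*y^4 - 14*y^3 + 12*y^2 - 2*y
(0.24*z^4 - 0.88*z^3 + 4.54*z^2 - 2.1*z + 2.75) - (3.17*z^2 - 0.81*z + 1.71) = 0.24*z^4 - 0.88*z^3 + 1.37*z^2 - 1.29*z + 1.04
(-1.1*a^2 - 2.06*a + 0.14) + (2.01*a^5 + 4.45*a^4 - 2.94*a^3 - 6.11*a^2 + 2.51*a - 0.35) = 2.01*a^5 + 4.45*a^4 - 2.94*a^3 - 7.21*a^2 + 0.45*a - 0.21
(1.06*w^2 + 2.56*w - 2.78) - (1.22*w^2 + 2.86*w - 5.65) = -0.16*w^2 - 0.3*w + 2.87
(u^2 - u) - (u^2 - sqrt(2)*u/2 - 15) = -u + sqrt(2)*u/2 + 15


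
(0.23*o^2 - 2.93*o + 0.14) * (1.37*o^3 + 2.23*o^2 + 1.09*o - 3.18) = 0.3151*o^5 - 3.5012*o^4 - 6.0914*o^3 - 3.6129*o^2 + 9.47*o - 0.4452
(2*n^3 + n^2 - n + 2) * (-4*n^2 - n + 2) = -8*n^5 - 6*n^4 + 7*n^3 - 5*n^2 - 4*n + 4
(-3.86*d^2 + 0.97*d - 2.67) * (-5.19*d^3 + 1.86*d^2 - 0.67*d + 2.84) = 20.0334*d^5 - 12.2139*d^4 + 18.2477*d^3 - 16.5785*d^2 + 4.5437*d - 7.5828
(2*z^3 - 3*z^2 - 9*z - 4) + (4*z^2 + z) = 2*z^3 + z^2 - 8*z - 4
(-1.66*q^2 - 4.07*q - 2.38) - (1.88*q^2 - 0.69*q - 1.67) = -3.54*q^2 - 3.38*q - 0.71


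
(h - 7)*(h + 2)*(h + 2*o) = h^3 + 2*h^2*o - 5*h^2 - 10*h*o - 14*h - 28*o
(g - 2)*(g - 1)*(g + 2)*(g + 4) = g^4 + 3*g^3 - 8*g^2 - 12*g + 16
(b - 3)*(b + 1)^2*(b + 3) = b^4 + 2*b^3 - 8*b^2 - 18*b - 9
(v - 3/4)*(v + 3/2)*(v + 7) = v^3 + 31*v^2/4 + 33*v/8 - 63/8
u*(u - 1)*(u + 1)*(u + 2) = u^4 + 2*u^3 - u^2 - 2*u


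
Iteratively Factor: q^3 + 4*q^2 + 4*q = (q + 2)*(q^2 + 2*q) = q*(q + 2)*(q + 2)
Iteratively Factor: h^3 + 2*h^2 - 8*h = (h - 2)*(h^2 + 4*h) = (h - 2)*(h + 4)*(h)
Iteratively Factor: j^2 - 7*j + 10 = (j - 2)*(j - 5)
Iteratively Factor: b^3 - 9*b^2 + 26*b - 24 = (b - 2)*(b^2 - 7*b + 12) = (b - 3)*(b - 2)*(b - 4)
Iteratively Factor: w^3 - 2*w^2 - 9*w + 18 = (w - 2)*(w^2 - 9) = (w - 3)*(w - 2)*(w + 3)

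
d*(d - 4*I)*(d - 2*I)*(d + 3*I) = d^4 - 3*I*d^3 + 10*d^2 - 24*I*d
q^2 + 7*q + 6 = (q + 1)*(q + 6)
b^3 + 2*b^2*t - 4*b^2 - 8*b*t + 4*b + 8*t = (b - 2)^2*(b + 2*t)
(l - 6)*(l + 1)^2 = l^3 - 4*l^2 - 11*l - 6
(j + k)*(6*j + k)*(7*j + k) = 42*j^3 + 55*j^2*k + 14*j*k^2 + k^3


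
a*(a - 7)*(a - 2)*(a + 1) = a^4 - 8*a^3 + 5*a^2 + 14*a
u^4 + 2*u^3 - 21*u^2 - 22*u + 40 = (u - 4)*(u - 1)*(u + 2)*(u + 5)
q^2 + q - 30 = (q - 5)*(q + 6)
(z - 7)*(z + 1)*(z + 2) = z^3 - 4*z^2 - 19*z - 14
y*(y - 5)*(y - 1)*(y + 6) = y^4 - 31*y^2 + 30*y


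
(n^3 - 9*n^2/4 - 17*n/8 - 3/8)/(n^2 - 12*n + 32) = (8*n^3 - 18*n^2 - 17*n - 3)/(8*(n^2 - 12*n + 32))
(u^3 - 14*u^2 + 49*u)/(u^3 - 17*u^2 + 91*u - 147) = u/(u - 3)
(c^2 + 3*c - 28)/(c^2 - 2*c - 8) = (c + 7)/(c + 2)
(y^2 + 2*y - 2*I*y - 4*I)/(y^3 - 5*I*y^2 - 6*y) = (y + 2)/(y*(y - 3*I))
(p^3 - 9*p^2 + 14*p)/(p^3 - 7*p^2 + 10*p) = (p - 7)/(p - 5)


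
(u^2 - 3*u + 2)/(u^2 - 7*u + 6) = (u - 2)/(u - 6)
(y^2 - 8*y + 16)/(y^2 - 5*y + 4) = (y - 4)/(y - 1)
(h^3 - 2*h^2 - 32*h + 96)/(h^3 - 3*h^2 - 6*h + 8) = (h^2 + 2*h - 24)/(h^2 + h - 2)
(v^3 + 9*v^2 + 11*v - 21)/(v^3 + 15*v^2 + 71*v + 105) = (v - 1)/(v + 5)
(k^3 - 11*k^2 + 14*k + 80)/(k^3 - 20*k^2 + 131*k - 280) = (k + 2)/(k - 7)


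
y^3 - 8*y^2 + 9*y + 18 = (y - 6)*(y - 3)*(y + 1)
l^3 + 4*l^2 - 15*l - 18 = (l - 3)*(l + 1)*(l + 6)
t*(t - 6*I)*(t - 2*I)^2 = t^4 - 10*I*t^3 - 28*t^2 + 24*I*t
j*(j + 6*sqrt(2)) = j^2 + 6*sqrt(2)*j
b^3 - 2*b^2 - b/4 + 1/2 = (b - 2)*(b - 1/2)*(b + 1/2)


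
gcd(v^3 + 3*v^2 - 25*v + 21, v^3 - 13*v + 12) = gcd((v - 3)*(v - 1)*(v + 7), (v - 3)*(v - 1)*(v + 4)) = v^2 - 4*v + 3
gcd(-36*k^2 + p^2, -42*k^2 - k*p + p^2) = 6*k + p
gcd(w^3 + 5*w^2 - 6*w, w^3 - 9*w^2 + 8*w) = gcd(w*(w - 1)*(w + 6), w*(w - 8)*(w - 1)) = w^2 - w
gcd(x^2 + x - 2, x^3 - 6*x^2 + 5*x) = x - 1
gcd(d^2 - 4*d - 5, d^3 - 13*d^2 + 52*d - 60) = d - 5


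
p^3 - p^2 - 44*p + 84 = (p - 6)*(p - 2)*(p + 7)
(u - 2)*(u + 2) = u^2 - 4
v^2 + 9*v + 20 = (v + 4)*(v + 5)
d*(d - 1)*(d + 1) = d^3 - d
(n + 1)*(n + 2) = n^2 + 3*n + 2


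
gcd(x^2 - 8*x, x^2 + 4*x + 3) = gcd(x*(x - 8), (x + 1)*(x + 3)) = 1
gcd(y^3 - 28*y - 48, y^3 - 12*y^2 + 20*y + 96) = y^2 - 4*y - 12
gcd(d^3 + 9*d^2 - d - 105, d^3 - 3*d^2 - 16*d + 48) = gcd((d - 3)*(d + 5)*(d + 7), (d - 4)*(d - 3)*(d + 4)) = d - 3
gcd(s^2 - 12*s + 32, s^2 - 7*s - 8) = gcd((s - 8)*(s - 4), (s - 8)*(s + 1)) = s - 8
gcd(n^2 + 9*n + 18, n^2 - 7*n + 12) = 1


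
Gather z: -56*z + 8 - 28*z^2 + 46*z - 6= -28*z^2 - 10*z + 2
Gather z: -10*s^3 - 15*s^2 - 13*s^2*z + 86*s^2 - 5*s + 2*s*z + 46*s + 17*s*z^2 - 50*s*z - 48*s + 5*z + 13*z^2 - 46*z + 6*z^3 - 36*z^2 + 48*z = -10*s^3 + 71*s^2 - 7*s + 6*z^3 + z^2*(17*s - 23) + z*(-13*s^2 - 48*s + 7)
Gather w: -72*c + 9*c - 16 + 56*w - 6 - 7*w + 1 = -63*c + 49*w - 21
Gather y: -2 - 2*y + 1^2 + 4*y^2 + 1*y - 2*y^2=2*y^2 - y - 1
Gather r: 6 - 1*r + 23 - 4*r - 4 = 25 - 5*r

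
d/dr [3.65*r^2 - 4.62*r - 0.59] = 7.3*r - 4.62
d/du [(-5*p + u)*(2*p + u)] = -3*p + 2*u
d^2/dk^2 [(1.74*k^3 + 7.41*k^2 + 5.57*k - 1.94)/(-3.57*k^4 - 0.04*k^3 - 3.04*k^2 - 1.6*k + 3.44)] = (-44.352252*k^9 - 566.638254*k^8 - 744.914772*k^7 + 782.158056*k^6 - 358.710096*k^5 - 1618.196928*k^4 - 1409.711392*k^3 - 22.4661120000002*k^2 - 414.817152*k - 186.180224)/(45.499293*k^12 + 1.529388*k^11 + 116.250624*k^10 + 63.780256*k^9 - 31.16436*k^8 + 102.35616*k^7 - 167.33888*k^6 - 75.738624*k^5 + 53.390784*k^4 - 94.876928*k^3 + 81.503232*k^2 + 56.80128*k - 40.707584)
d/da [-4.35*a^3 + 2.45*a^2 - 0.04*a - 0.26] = -13.05*a^2 + 4.9*a - 0.04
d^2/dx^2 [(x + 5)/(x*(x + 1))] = 2*(x^3 + 15*x^2 + 15*x + 5)/(x^3*(x^3 + 3*x^2 + 3*x + 1))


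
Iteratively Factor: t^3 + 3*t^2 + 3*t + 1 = (t + 1)*(t^2 + 2*t + 1) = (t + 1)^2*(t + 1)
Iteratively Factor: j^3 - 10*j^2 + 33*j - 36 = (j - 3)*(j^2 - 7*j + 12) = (j - 4)*(j - 3)*(j - 3)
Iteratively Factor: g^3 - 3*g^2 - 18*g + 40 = (g - 2)*(g^2 - g - 20) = (g - 5)*(g - 2)*(g + 4)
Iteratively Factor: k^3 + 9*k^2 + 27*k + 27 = (k + 3)*(k^2 + 6*k + 9) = (k + 3)^2*(k + 3)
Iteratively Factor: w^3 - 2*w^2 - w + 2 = (w + 1)*(w^2 - 3*w + 2) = (w - 2)*(w + 1)*(w - 1)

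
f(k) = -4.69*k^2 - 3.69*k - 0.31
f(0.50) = -3.33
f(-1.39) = -4.24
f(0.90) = -7.43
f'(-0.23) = -1.53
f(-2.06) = -12.61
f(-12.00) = -631.39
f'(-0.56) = 1.56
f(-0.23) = 0.29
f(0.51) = -3.41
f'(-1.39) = 9.35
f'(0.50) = -8.38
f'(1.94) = -21.89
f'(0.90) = -12.13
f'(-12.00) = 108.87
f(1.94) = -25.12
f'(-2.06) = 15.63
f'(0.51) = -8.47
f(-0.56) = 0.29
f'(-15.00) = 137.01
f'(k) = -9.38*k - 3.69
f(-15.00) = -1000.21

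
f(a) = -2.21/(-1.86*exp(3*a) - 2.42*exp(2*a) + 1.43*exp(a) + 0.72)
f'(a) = -2.21*(5.58*exp(3*a) + 4.84*exp(2*a) - 1.43*exp(a))/(-1.86*exp(3*a) - 2.42*exp(2*a) + 1.43*exp(a) + 0.72)^2 = (-12.3318*exp(2*a) - 10.6964*exp(a) + 3.1603)*exp(a)/(1.86*exp(3*a) + 2.42*exp(2*a) - 1.43*exp(a) - 0.72)^2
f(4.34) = 0.00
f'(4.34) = -0.00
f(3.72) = 0.00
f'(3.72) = -0.00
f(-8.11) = -3.07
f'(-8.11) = 0.00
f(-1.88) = -2.52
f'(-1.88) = 0.25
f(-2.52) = -2.70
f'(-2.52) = 0.27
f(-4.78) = -3.02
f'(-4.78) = 0.05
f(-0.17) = 2.42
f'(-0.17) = -14.82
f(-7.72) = -3.07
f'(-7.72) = 0.00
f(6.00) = 0.00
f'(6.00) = 0.00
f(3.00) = 0.00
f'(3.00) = 0.00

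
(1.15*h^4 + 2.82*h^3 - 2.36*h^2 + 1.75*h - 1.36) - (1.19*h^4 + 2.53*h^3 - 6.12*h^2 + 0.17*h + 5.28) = -0.04*h^4 + 0.29*h^3 + 3.76*h^2 + 1.58*h - 6.64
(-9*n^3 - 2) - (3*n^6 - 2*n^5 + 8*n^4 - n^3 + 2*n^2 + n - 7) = -3*n^6 + 2*n^5 - 8*n^4 - 8*n^3 - 2*n^2 - n + 5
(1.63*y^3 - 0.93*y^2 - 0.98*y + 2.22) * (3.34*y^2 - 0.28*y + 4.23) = 5.4442*y^5 - 3.5626*y^4 + 3.8821*y^3 + 3.7553*y^2 - 4.767*y + 9.3906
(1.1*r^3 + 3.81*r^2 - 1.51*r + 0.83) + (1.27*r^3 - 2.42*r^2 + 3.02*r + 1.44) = 2.37*r^3 + 1.39*r^2 + 1.51*r + 2.27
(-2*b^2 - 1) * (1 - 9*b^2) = 18*b^4 + 7*b^2 - 1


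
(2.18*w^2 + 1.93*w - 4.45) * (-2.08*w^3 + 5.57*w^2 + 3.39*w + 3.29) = -4.5344*w^5 + 8.1282*w^4 + 27.3963*w^3 - 11.0716*w^2 - 8.7358*w - 14.6405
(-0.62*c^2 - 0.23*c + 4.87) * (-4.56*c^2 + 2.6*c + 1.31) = 2.8272*c^4 - 0.5632*c^3 - 23.6174*c^2 + 12.3607*c + 6.3797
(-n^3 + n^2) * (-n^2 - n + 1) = n^5 - 2*n^3 + n^2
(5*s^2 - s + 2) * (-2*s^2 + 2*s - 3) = -10*s^4 + 12*s^3 - 21*s^2 + 7*s - 6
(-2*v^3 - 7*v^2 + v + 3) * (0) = 0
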